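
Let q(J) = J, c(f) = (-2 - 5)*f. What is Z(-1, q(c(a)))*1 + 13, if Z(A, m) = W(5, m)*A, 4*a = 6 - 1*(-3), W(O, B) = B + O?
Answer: 95/4 ≈ 23.750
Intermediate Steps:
a = 9/4 (a = (6 - 1*(-3))/4 = (6 + 3)/4 = (¼)*9 = 9/4 ≈ 2.2500)
c(f) = -7*f
Z(A, m) = A*(5 + m) (Z(A, m) = (m + 5)*A = (5 + m)*A = A*(5 + m))
Z(-1, q(c(a)))*1 + 13 = -(5 - 7*9/4)*1 + 13 = -(5 - 63/4)*1 + 13 = -1*(-43/4)*1 + 13 = (43/4)*1 + 13 = 43/4 + 13 = 95/4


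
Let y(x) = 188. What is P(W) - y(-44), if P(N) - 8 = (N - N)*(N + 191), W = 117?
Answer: -180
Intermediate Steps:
P(N) = 8 (P(N) = 8 + (N - N)*(N + 191) = 8 + 0*(191 + N) = 8 + 0 = 8)
P(W) - y(-44) = 8 - 1*188 = 8 - 188 = -180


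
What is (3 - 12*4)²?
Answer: 2025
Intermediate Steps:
(3 - 12*4)² = (3 - 48)² = (-45)² = 2025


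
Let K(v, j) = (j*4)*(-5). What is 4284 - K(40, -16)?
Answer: 3964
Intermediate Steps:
K(v, j) = -20*j (K(v, j) = (4*j)*(-5) = -20*j)
4284 - K(40, -16) = 4284 - (-20)*(-16) = 4284 - 1*320 = 4284 - 320 = 3964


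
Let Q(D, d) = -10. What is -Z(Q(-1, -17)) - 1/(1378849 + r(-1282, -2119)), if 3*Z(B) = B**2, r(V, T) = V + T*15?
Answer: -44859401/1345782 ≈ -33.333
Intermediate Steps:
r(V, T) = V + 15*T
Z(B) = B**2/3
-Z(Q(-1, -17)) - 1/(1378849 + r(-1282, -2119)) = -(-10)**2/3 - 1/(1378849 + (-1282 + 15*(-2119))) = -100/3 - 1/(1378849 + (-1282 - 31785)) = -1*100/3 - 1/(1378849 - 33067) = -100/3 - 1/1345782 = -44859401/1345782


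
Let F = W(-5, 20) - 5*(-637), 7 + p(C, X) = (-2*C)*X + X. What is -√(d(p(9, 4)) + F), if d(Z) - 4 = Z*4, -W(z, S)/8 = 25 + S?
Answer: -3*√281 ≈ -50.289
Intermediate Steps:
p(C, X) = -7 + X - 2*C*X (p(C, X) = -7 + ((-2*C)*X + X) = -7 + (-2*C*X + X) = -7 + (X - 2*C*X) = -7 + X - 2*C*X)
W(z, S) = -200 - 8*S (W(z, S) = -8*(25 + S) = -200 - 8*S)
d(Z) = 4 + 4*Z (d(Z) = 4 + Z*4 = 4 + 4*Z)
F = 2825 (F = (-200 - 8*20) - 5*(-637) = (-200 - 160) - 1*(-3185) = -360 + 3185 = 2825)
-√(d(p(9, 4)) + F) = -√((4 + 4*(-7 + 4 - 2*9*4)) + 2825) = -√((4 + 4*(-7 + 4 - 72)) + 2825) = -√((4 + 4*(-75)) + 2825) = -√((4 - 300) + 2825) = -√(-296 + 2825) = -√2529 = -3*√281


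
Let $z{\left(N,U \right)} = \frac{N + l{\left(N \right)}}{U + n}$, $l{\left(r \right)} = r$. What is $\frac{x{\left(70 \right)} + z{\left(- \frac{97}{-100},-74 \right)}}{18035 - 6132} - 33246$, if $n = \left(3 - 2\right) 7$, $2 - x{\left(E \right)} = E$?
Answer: $- \frac{1325686140197}{39875050} \approx -33246.0$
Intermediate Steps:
$x{\left(E \right)} = 2 - E$
$n = 7$ ($n = 1 \cdot 7 = 7$)
$z{\left(N,U \right)} = \frac{2 N}{7 + U}$ ($z{\left(N,U \right)} = \frac{N + N}{U + 7} = \frac{2 N}{7 + U}$)
$\frac{x{\left(70 \right)} + z{\left(- \frac{97}{-100},-74 \right)}}{18035 - 6132} - 33246 = \frac{\left(2 - 70\right) + \frac{2 \left(- \frac{97}{-100}\right)}{7 - 74}}{18035 - 6132} - 33246 = \frac{\left(2 - 70\right) + \frac{2 \left(\left(-97\right) \left(- \frac{1}{100}\right)\right)}{-67}}{11903} - 33246 = \left(-68 + 2 \cdot \frac{97}{100} \left(- \frac{1}{67}\right)\right) \frac{1}{11903} - 33246 = \left(-68 - \frac{97}{3350}\right) \frac{1}{11903} - 33246 = \left(- \frac{227897}{3350}\right) \frac{1}{11903} - 33246 = - \frac{227897}{39875050} - 33246 = - \frac{1325686140197}{39875050}$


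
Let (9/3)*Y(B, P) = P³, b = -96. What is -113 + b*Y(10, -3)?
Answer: 751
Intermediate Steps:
Y(B, P) = P³/3
-113 + b*Y(10, -3) = -113 - 32*(-3)³ = -113 - 32*(-27) = -113 - 96*(-9) = -113 + 864 = 751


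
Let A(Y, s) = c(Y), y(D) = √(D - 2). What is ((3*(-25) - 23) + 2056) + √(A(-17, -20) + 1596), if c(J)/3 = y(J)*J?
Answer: 1958 + √(1596 - 51*I*√19) ≈ 1998.0 - 2.7756*I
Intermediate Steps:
y(D) = √(-2 + D)
c(J) = 3*J*√(-2 + J) (c(J) = 3*(√(-2 + J)*J) = 3*(J*√(-2 + J)) = 3*J*√(-2 + J))
A(Y, s) = 3*Y*√(-2 + Y)
((3*(-25) - 23) + 2056) + √(A(-17, -20) + 1596) = ((3*(-25) - 23) + 2056) + √(3*(-17)*√(-2 - 17) + 1596) = ((-75 - 23) + 2056) + √(3*(-17)*√(-19) + 1596) = (-98 + 2056) + √(3*(-17)*(I*√19) + 1596) = 1958 + √(-51*I*√19 + 1596) = 1958 + √(1596 - 51*I*√19)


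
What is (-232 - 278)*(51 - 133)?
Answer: 41820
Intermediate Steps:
(-232 - 278)*(51 - 133) = -510*(-82) = 41820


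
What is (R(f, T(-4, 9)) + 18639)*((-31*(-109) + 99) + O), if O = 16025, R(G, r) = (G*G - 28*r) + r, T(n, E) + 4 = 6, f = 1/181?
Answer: 11874658716558/32761 ≈ 3.6246e+8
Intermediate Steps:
f = 1/181 ≈ 0.0055249
T(n, E) = 2 (T(n, E) = -4 + 6 = 2)
R(G, r) = G² - 27*r (R(G, r) = (G² - 28*r) + r = G² - 27*r)
(R(f, T(-4, 9)) + 18639)*((-31*(-109) + 99) + O) = (((1/181)² - 27*2) + 18639)*((-31*(-109) + 99) + 16025) = ((1/32761 - 54) + 18639)*((3379 + 99) + 16025) = (-1769093/32761 + 18639)*(3478 + 16025) = (608863186/32761)*19503 = 11874658716558/32761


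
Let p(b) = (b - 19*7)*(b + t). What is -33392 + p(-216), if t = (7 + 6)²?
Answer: -16989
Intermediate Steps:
t = 169 (t = 13² = 169)
p(b) = (-133 + b)*(169 + b) (p(b) = (b - 19*7)*(b + 169) = (b - 133)*(169 + b) = (-133 + b)*(169 + b))
-33392 + p(-216) = -33392 + (-22477 + (-216)² + 36*(-216)) = -33392 + (-22477 + 46656 - 7776) = -33392 + 16403 = -16989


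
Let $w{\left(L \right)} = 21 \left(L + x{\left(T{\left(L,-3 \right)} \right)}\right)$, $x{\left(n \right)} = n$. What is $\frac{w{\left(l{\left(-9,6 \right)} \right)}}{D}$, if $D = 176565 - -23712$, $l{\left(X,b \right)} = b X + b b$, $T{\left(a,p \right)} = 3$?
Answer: $- \frac{5}{3179} \approx -0.0015728$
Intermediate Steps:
$l{\left(X,b \right)} = b^{2} + X b$ ($l{\left(X,b \right)} = X b + b^{2} = b^{2} + X b$)
$D = 200277$ ($D = 176565 + 23712 = 200277$)
$w{\left(L \right)} = 63 + 21 L$ ($w{\left(L \right)} = 21 \left(L + 3\right) = 21 \left(3 + L\right) = 63 + 21 L$)
$\frac{w{\left(l{\left(-9,6 \right)} \right)}}{D} = \frac{63 + 21 \cdot 6 \left(-9 + 6\right)}{200277} = \left(63 + 21 \cdot 6 \left(-3\right)\right) \frac{1}{200277} = \left(63 + 21 \left(-18\right)\right) \frac{1}{200277} = \left(63 - 378\right) \frac{1}{200277} = \left(-315\right) \frac{1}{200277} = - \frac{5}{3179}$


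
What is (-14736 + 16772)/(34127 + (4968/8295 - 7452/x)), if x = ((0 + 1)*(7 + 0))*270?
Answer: 5629540/94351909 ≈ 0.059665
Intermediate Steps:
x = 1890 (x = (1*7)*270 = 7*270 = 1890)
(-14736 + 16772)/(34127 + (4968/8295 - 7452/x)) = (-14736 + 16772)/(34127 + (4968/8295 - 7452/1890)) = 2036/(34127 + (4968*(1/8295) - 7452*1/1890)) = 2036/(34127 + (1656/2765 - 138/35)) = 2036/(34127 - 9246/2765) = 2036/(94351909/2765) = 2036*(2765/94351909) = 5629540/94351909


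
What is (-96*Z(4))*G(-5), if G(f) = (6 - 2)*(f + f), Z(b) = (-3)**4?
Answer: 311040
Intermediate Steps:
Z(b) = 81
G(f) = 8*f (G(f) = 4*(2*f) = 8*f)
(-96*Z(4))*G(-5) = (-96*81)*(8*(-5)) = -7776*(-40) = 311040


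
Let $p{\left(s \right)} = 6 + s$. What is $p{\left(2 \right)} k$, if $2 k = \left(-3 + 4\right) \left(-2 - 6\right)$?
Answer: $-32$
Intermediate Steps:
$k = -4$ ($k = \frac{\left(-3 + 4\right) \left(-2 - 6\right)}{2} = \frac{1 \left(-8\right)}{2} = \frac{1}{2} \left(-8\right) = -4$)
$p{\left(2 \right)} k = \left(6 + 2\right) \left(-4\right) = 8 \left(-4\right) = -32$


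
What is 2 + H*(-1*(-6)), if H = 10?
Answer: 62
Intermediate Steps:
2 + H*(-1*(-6)) = 2 + 10*(-1*(-6)) = 2 + 10*6 = 2 + 60 = 62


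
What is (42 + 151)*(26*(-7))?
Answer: -35126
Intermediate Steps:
(42 + 151)*(26*(-7)) = 193*(-182) = -35126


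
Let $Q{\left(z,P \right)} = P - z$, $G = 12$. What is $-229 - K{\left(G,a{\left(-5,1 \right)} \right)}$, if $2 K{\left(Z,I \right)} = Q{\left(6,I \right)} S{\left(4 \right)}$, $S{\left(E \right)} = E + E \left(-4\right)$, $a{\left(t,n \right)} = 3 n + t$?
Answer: $-277$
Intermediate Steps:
$a{\left(t,n \right)} = t + 3 n$
$S{\left(E \right)} = - 3 E$ ($S{\left(E \right)} = E - 4 E = - 3 E$)
$K{\left(Z,I \right)} = 36 - 6 I$ ($K{\left(Z,I \right)} = \frac{\left(I - 6\right) \left(\left(-3\right) 4\right)}{2} = \frac{\left(I - 6\right) \left(-12\right)}{2} = \frac{\left(-6 + I\right) \left(-12\right)}{2} = \frac{72 - 12 I}{2} = 36 - 6 I$)
$-229 - K{\left(G,a{\left(-5,1 \right)} \right)} = -229 - \left(36 - 6 \left(-5 + 3 \cdot 1\right)\right) = -229 - \left(36 - 6 \left(-5 + 3\right)\right) = -229 - \left(36 - -12\right) = -229 - \left(36 + 12\right) = -229 - 48 = -277$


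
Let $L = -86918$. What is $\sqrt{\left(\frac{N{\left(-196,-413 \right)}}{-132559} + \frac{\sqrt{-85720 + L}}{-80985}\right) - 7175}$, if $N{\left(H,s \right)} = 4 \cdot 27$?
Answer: $\frac{\sqrt{-91877053035274379498675 - 474353129544595 i \sqrt{19182}}}{3578430205} \approx 3.0285 \cdot 10^{-5} - 84.705 i$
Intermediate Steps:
$N{\left(H,s \right)} = 108$
$\sqrt{\left(\frac{N{\left(-196,-413 \right)}}{-132559} + \frac{\sqrt{-85720 + L}}{-80985}\right) - 7175} = \sqrt{\left(\frac{108}{-132559} + \frac{\sqrt{-85720 - 86918}}{-80985}\right) - 7175} = \sqrt{\left(108 \left(- \frac{1}{132559}\right) + \sqrt{-172638} \left(- \frac{1}{80985}\right)\right) - 7175} = \sqrt{\left(- \frac{108}{132559} + 3 i \sqrt{19182} \left(- \frac{1}{80985}\right)\right) - 7175} = \sqrt{\left(- \frac{108}{132559} - \frac{i \sqrt{19182}}{26995}\right) - 7175} = \sqrt{- \frac{951110933}{132559} - \frac{i \sqrt{19182}}{26995}}$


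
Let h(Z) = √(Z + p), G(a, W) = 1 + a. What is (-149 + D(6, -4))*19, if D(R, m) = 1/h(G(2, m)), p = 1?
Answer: -5643/2 ≈ -2821.5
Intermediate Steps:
h(Z) = √(1 + Z) (h(Z) = √(Z + 1) = √(1 + Z))
D(R, m) = ½ (D(R, m) = 1/(√(1 + (1 + 2))) = 1/(√(1 + 3)) = 1/(√4) = 1/2 = ½)
(-149 + D(6, -4))*19 = (-149 + ½)*19 = -297/2*19 = -5643/2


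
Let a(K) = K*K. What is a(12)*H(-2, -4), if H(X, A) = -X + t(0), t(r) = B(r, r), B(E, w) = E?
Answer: 288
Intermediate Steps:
t(r) = r
a(K) = K²
H(X, A) = -X (H(X, A) = -X + 0 = -X)
a(12)*H(-2, -4) = 12²*(-1*(-2)) = 144*2 = 288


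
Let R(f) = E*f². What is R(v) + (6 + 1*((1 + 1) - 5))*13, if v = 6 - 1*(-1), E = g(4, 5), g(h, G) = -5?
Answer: -206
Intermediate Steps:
E = -5
v = 7 (v = 6 + 1 = 7)
R(f) = -5*f²
R(v) + (6 + 1*((1 + 1) - 5))*13 = -5*7² + (6 + 1*((1 + 1) - 5))*13 = -5*49 + (6 + 1*(2 - 5))*13 = -245 + (6 + 1*(-3))*13 = -245 + (6 - 3)*13 = -245 + 3*13 = -245 + 39 = -206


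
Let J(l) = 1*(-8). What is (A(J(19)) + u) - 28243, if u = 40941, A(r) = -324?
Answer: 12374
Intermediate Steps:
J(l) = -8
(A(J(19)) + u) - 28243 = (-324 + 40941) - 28243 = 40617 - 28243 = 12374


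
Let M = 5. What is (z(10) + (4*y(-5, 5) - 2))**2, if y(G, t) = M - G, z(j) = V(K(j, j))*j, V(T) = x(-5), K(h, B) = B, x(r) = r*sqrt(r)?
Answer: -11056 - 3800*I*sqrt(5) ≈ -11056.0 - 8497.1*I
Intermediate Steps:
x(r) = r**(3/2)
V(T) = -5*I*sqrt(5) (V(T) = (-5)**(3/2) = -5*I*sqrt(5))
z(j) = -5*I*j*sqrt(5) (z(j) = (-5*I*sqrt(5))*j = -5*I*j*sqrt(5))
y(G, t) = 5 - G
(z(10) + (4*y(-5, 5) - 2))**2 = (-5*I*10*sqrt(5) + (4*(5 - 1*(-5)) - 2))**2 = (-50*I*sqrt(5) + (4*(5 + 5) - 2))**2 = (-50*I*sqrt(5) + (4*10 - 2))**2 = (-50*I*sqrt(5) + (40 - 2))**2 = (-50*I*sqrt(5) + 38)**2 = (38 - 50*I*sqrt(5))**2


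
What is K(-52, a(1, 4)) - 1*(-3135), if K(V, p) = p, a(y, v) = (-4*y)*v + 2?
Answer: 3121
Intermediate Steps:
a(y, v) = 2 - 4*v*y (a(y, v) = -4*v*y + 2 = 2 - 4*v*y)
K(-52, a(1, 4)) - 1*(-3135) = (2 - 4*4*1) - 1*(-3135) = (2 - 16) + 3135 = -14 + 3135 = 3121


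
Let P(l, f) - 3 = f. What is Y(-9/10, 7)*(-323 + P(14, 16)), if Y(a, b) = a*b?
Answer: 9576/5 ≈ 1915.2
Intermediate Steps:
P(l, f) = 3 + f
Y(-9/10, 7)*(-323 + P(14, 16)) = (-9/10*7)*(-323 + (3 + 16)) = (-9*1/10*7)*(-323 + 19) = -9/10*7*(-304) = -63/10*(-304) = 9576/5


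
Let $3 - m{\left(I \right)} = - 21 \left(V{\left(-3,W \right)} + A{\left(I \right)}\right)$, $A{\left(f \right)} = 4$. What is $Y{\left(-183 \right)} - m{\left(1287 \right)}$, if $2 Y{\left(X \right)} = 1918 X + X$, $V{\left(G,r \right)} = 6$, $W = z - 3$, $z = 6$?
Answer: $- \frac{351603}{2} \approx -1.758 \cdot 10^{5}$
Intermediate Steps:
$W = 3$ ($W = 6 - 3 = 3$)
$Y{\left(X \right)} = \frac{1919 X}{2}$ ($Y{\left(X \right)} = \frac{1918 X + X}{2} = \frac{1919 X}{2}$)
$m{\left(I \right)} = 213$ ($m{\left(I \right)} = 3 - - 21 \left(6 + 4\right) = 3 - \left(-21\right) 10 = 3 - -210 = 3 + 210 = 213$)
$Y{\left(-183 \right)} - m{\left(1287 \right)} = \frac{1919}{2} \left(-183\right) - 213 = - \frac{351177}{2} - 213 = - \frac{351603}{2}$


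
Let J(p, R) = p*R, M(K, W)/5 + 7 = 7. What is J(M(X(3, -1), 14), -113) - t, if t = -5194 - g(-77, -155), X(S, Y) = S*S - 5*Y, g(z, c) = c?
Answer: 5039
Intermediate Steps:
X(S, Y) = S² - 5*Y
M(K, W) = 0 (M(K, W) = -35 + 5*7 = -35 + 35 = 0)
t = -5039 (t = -5194 - 1*(-155) = -5194 + 155 = -5039)
J(p, R) = R*p
J(M(X(3, -1), 14), -113) - t = -113*0 - 1*(-5039) = 0 + 5039 = 5039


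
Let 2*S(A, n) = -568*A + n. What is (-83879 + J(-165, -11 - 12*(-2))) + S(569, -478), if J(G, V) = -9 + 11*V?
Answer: -245580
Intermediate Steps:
S(A, n) = n/2 - 284*A (S(A, n) = (-568*A + n)/2 = (n - 568*A)/2 = n/2 - 284*A)
(-83879 + J(-165, -11 - 12*(-2))) + S(569, -478) = (-83879 + (-9 + 11*(-11 - 12*(-2)))) + ((½)*(-478) - 284*569) = (-83879 + (-9 + 11*(-11 + 24))) + (-239 - 161596) = (-83879 + (-9 + 11*13)) - 161835 = (-83879 + (-9 + 143)) - 161835 = (-83879 + 134) - 161835 = -83745 - 161835 = -245580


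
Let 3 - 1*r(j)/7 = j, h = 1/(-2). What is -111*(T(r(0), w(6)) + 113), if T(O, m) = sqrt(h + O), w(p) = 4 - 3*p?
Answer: -12543 - 111*sqrt(82)/2 ≈ -13046.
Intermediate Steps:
h = -1/2 ≈ -0.50000
r(j) = 21 - 7*j
T(O, m) = sqrt(-1/2 + O)
-111*(T(r(0), w(6)) + 113) = -111*(sqrt(-2 + 4*(21 - 7*0))/2 + 113) = -111*(sqrt(-2 + 4*(21 + 0))/2 + 113) = -111*(sqrt(-2 + 4*21)/2 + 113) = -111*(sqrt(-2 + 84)/2 + 113) = -111*(sqrt(82)/2 + 113) = -111*(113 + sqrt(82)/2) = -12543 - 111*sqrt(82)/2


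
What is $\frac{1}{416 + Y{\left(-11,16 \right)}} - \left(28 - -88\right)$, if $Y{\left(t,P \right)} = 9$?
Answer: $- \frac{49299}{425} \approx -116.0$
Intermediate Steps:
$\frac{1}{416 + Y{\left(-11,16 \right)}} - \left(28 - -88\right) = \frac{1}{416 + 9} - \left(28 - -88\right) = \frac{1}{425} - \left(28 + 88\right) = \frac{1}{425} - 116 = - \frac{49299}{425}$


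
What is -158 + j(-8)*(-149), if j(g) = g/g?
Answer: -307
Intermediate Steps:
j(g) = 1
-158 + j(-8)*(-149) = -158 + 1*(-149) = -158 - 149 = -307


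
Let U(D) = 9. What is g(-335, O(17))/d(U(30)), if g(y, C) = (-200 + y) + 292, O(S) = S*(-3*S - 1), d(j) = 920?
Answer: -243/920 ≈ -0.26413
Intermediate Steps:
O(S) = S*(-1 - 3*S)
g(y, C) = 92 + y
g(-335, O(17))/d(U(30)) = (92 - 335)/920 = -243*1/920 = -243/920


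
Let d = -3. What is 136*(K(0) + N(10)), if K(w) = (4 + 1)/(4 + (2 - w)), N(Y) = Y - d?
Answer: 5644/3 ≈ 1881.3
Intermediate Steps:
N(Y) = 3 + Y (N(Y) = Y - 1*(-3) = Y + 3 = 3 + Y)
K(w) = 5/(6 - w)
136*(K(0) + N(10)) = 136*(-5/(-6 + 0) + (3 + 10)) = 136*(-5/(-6) + 13) = 136*(-5*(-⅙) + 13) = 136*(⅚ + 13) = 136*(83/6) = 5644/3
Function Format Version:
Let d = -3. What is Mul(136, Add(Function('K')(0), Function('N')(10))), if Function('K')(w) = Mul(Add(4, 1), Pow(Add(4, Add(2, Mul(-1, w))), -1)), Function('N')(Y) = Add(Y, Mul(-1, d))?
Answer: Rational(5644, 3) ≈ 1881.3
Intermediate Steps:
Function('N')(Y) = Add(3, Y) (Function('N')(Y) = Add(Y, Mul(-1, -3)) = Add(Y, 3) = Add(3, Y))
Function('K')(w) = Mul(5, Pow(Add(6, Mul(-1, w)), -1))
Mul(136, Add(Function('K')(0), Function('N')(10))) = Mul(136, Add(Mul(-5, Pow(Add(-6, 0), -1)), Add(3, 10))) = Mul(136, Add(Mul(-5, Pow(-6, -1)), 13)) = Mul(136, Add(Mul(-5, Rational(-1, 6)), 13)) = Mul(136, Add(Rational(5, 6), 13)) = Mul(136, Rational(83, 6)) = Rational(5644, 3)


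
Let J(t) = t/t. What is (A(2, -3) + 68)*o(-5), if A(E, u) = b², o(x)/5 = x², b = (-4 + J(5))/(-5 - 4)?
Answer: 76625/9 ≈ 8513.9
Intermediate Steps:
J(t) = 1
b = ⅓ (b = (-4 + 1)/(-5 - 4) = -3/(-9) = -3*(-⅑) = ⅓ ≈ 0.33333)
o(x) = 5*x²
A(E, u) = ⅑ (A(E, u) = (⅓)² = ⅑)
(A(2, -3) + 68)*o(-5) = (⅑ + 68)*(5*(-5)²) = 613*(5*25)/9 = (613/9)*125 = 76625/9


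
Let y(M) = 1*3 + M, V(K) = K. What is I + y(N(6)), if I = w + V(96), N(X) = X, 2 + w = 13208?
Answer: 13311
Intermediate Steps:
w = 13206 (w = -2 + 13208 = 13206)
y(M) = 3 + M
I = 13302 (I = 13206 + 96 = 13302)
I + y(N(6)) = 13302 + (3 + 6) = 13302 + 9 = 13311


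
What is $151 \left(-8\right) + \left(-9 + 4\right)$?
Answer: $-1213$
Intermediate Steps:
$151 \left(-8\right) + \left(-9 + 4\right) = -1208 - 5 = -1213$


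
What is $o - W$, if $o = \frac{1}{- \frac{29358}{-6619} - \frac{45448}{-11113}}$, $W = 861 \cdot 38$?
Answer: $- \frac{20516591355041}{627075766} \approx -32718.0$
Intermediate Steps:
$W = 32718$
$o = \frac{73556947}{627075766}$ ($o = \frac{1}{\left(-29358\right) \left(- \frac{1}{6619}\right) - - \frac{45448}{11113}} = \frac{1}{\frac{29358}{6619} + \frac{45448}{11113}} = \frac{1}{\frac{627075766}{73556947}} = \frac{73556947}{627075766} \approx 0.1173$)
$o - W = \frac{73556947}{627075766} - 32718 = - \frac{20516591355041}{627075766}$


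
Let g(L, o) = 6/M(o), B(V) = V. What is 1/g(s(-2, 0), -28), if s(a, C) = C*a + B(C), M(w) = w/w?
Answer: 1/6 ≈ 0.16667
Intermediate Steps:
M(w) = 1
s(a, C) = C + C*a (s(a, C) = C*a + C = C + C*a)
g(L, o) = 6 (g(L, o) = 6/1 = 6*1 = 6)
1/g(s(-2, 0), -28) = 1/6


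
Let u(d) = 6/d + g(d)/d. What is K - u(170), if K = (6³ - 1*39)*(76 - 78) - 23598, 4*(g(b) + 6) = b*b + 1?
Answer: -16316261/680 ≈ -23995.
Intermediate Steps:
g(b) = -23/4 + b²/4 (g(b) = -6 + (b*b + 1)/4 = -6 + (b² + 1)/4 = -6 + (1 + b²)/4 = -6 + (¼ + b²/4) = -23/4 + b²/4)
u(d) = 6/d + (-23/4 + d²/4)/d
K = -23952 (K = (216 - 39)*(-2) - 23598 = 177*(-2) - 23598 = -354 - 23598 = -23952)
K - u(170) = -23952 - (1 + 170²)/(4*170) = -23952 - (1 + 28900)/(4*170) = -23952 - 28901/(4*170) = -23952 - 1*28901/680 = -23952 - 28901/680 = -16316261/680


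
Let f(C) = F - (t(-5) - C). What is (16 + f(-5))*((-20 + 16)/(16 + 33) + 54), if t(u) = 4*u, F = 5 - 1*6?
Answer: 79260/49 ≈ 1617.6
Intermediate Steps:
F = -1 (F = 5 - 6 = -1)
f(C) = 19 + C (f(C) = -1 - (4*(-5) - C) = -1 - (-20 - C) = -1 + (20 + C) = 19 + C)
(16 + f(-5))*((-20 + 16)/(16 + 33) + 54) = (16 + (19 - 5))*((-20 + 16)/(16 + 33) + 54) = (16 + 14)*(-4/49 + 54) = 30*(-4*1/49 + 54) = 30*(-4/49 + 54) = 30*(2642/49) = 79260/49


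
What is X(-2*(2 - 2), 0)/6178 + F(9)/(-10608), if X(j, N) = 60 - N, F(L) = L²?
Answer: 22677/10922704 ≈ 0.0020761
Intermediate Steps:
X(-2*(2 - 2), 0)/6178 + F(9)/(-10608) = (60 - 1*0)/6178 + 9²/(-10608) = (60 + 0)*(1/6178) + 81*(-1/10608) = 60*(1/6178) - 27/3536 = 30/3089 - 27/3536 = 22677/10922704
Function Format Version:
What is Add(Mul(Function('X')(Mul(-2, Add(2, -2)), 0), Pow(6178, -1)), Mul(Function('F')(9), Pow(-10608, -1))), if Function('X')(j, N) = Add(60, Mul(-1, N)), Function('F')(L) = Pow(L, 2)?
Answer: Rational(22677, 10922704) ≈ 0.0020761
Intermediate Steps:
Add(Mul(Function('X')(Mul(-2, Add(2, -2)), 0), Pow(6178, -1)), Mul(Function('F')(9), Pow(-10608, -1))) = Add(Mul(Add(60, Mul(-1, 0)), Pow(6178, -1)), Mul(Pow(9, 2), Pow(-10608, -1))) = Add(Mul(Add(60, 0), Rational(1, 6178)), Mul(81, Rational(-1, 10608))) = Add(Mul(60, Rational(1, 6178)), Rational(-27, 3536)) = Add(Rational(30, 3089), Rational(-27, 3536)) = Rational(22677, 10922704)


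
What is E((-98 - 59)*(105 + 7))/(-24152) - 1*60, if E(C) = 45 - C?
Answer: -1466749/24152 ≈ -60.730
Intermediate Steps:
E((-98 - 59)*(105 + 7))/(-24152) - 1*60 = (45 - (-98 - 59)*(105 + 7))/(-24152) - 1*60 = (45 - (-157)*112)*(-1/24152) - 60 = (45 - 1*(-17584))*(-1/24152) - 60 = (45 + 17584)*(-1/24152) - 60 = 17629*(-1/24152) - 60 = -17629/24152 - 60 = -1466749/24152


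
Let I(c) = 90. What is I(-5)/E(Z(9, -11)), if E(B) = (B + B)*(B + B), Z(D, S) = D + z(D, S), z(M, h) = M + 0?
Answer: 5/72 ≈ 0.069444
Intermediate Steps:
z(M, h) = M
Z(D, S) = 2*D (Z(D, S) = D + D = 2*D)
E(B) = 4*B² (E(B) = (2*B)*(2*B) = 4*B²)
I(-5)/E(Z(9, -11)) = 90/((4*(2*9)²)) = 90/((4*18²)) = 90/((4*324)) = 90/1296 = 90*(1/1296) = 5/72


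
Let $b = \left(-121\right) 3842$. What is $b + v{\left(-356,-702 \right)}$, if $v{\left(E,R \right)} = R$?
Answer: $-465584$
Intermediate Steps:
$b = -464882$
$b + v{\left(-356,-702 \right)} = -464882 - 702 = -465584$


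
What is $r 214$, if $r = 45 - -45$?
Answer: $19260$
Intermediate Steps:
$r = 90$ ($r = 45 + 45 = 90$)
$r 214 = 90 \cdot 214 = 19260$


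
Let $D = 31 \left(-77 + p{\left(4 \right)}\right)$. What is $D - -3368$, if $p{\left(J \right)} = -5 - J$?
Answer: $702$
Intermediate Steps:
$D = -2666$ ($D = 31 \left(-77 - 9\right) = 31 \left(-86\right) = -2666$)
$D - -3368 = -2666 - -3368 = -2666 + 3368 = 702$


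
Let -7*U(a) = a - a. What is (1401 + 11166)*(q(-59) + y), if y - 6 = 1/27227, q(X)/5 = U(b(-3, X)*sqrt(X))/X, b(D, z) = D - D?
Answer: 2052982821/27227 ≈ 75403.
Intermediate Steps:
b(D, z) = 0
U(a) = 0 (U(a) = -(a - a)/7 = -1/7*0 = 0)
q(X) = 0 (q(X) = 5*(0/X) = 5*0 = 0)
y = 163363/27227 (y = 6 + 1/27227 = 163363/27227 ≈ 6.0000)
(1401 + 11166)*(q(-59) + y) = (1401 + 11166)*(0 + 163363/27227) = 12567*(163363/27227) = 2052982821/27227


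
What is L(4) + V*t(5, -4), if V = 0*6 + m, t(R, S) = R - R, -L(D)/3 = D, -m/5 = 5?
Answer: -12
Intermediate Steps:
m = -25 (m = -5*5 = -25)
L(D) = -3*D
t(R, S) = 0
V = -25 (V = 0*6 - 25 = 0 - 25 = -25)
L(4) + V*t(5, -4) = -3*4 - 25*0 = -12 + 0 = -12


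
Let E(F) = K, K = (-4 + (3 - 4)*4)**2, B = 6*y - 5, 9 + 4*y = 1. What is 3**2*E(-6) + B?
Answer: 559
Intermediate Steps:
y = -2 (y = -9/4 + (1/4)*1 = -9/4 + 1/4 = -2)
B = -17 (B = 6*(-2) - 5 = -12 - 5 = -17)
K = 64 (K = (-4 - 1*4)**2 = (-4 - 4)**2 = (-8)**2 = 64)
E(F) = 64
3**2*E(-6) + B = 3**2*64 - 17 = 9*64 - 17 = 576 - 17 = 559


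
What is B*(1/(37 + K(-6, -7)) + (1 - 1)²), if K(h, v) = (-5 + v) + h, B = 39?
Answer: 39/19 ≈ 2.0526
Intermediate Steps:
K(h, v) = -5 + h + v
B*(1/(37 + K(-6, -7)) + (1 - 1)²) = 39*(1/(37 + (-5 - 6 - 7)) + (1 - 1)²) = 39*(1/(37 - 18) + 0²) = 39*(1/19 + 0) = 39*(1/19) = 39/19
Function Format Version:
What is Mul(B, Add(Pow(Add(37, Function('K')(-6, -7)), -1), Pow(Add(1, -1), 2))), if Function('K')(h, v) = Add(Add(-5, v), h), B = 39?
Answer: Rational(39, 19) ≈ 2.0526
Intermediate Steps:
Function('K')(h, v) = Add(-5, h, v)
Mul(B, Add(Pow(Add(37, Function('K')(-6, -7)), -1), Pow(Add(1, -1), 2))) = Mul(39, Add(Pow(Add(37, Add(-5, -6, -7)), -1), Pow(Add(1, -1), 2))) = Mul(39, Add(Pow(Add(37, -18), -1), Pow(0, 2))) = Mul(39, Add(Pow(19, -1), 0)) = Mul(39, Add(Rational(1, 19), 0)) = Mul(39, Rational(1, 19)) = Rational(39, 19)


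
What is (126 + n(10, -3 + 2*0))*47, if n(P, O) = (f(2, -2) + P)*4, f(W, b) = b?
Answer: 7426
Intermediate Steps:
n(P, O) = -8 + 4*P (n(P, O) = (-2 + P)*4 = -8 + 4*P)
(126 + n(10, -3 + 2*0))*47 = (126 + (-8 + 4*10))*47 = (126 + (-8 + 40))*47 = (126 + 32)*47 = 158*47 = 7426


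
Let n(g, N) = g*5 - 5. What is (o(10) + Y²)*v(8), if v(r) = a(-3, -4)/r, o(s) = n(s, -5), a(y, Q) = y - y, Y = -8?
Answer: 0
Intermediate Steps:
n(g, N) = -5 + 5*g (n(g, N) = 5*g - 5 = -5 + 5*g)
a(y, Q) = 0
o(s) = -5 + 5*s
v(r) = 0 (v(r) = 0/r = 0)
(o(10) + Y²)*v(8) = ((-5 + 5*10) + (-8)²)*0 = ((-5 + 50) + 64)*0 = (45 + 64)*0 = 109*0 = 0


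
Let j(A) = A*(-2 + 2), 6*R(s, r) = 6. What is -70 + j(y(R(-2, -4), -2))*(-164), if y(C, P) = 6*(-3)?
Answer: -70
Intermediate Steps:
R(s, r) = 1 (R(s, r) = (1/6)*6 = 1)
y(C, P) = -18
j(A) = 0 (j(A) = A*0 = 0)
-70 + j(y(R(-2, -4), -2))*(-164) = -70 + 0*(-164) = -70 + 0 = -70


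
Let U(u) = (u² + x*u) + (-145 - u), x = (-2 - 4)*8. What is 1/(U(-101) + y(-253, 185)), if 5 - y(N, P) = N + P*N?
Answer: 1/62068 ≈ 1.6111e-5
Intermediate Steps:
y(N, P) = 5 - N - N*P (y(N, P) = 5 - (N + P*N) = 5 - (N + N*P) = 5 + (-N - N*P) = 5 - N - N*P)
x = -48 (x = -6*8 = -48)
U(u) = -145 + u² - 49*u (U(u) = (u² - 48*u) + (-145 - u) = -145 + u² - 49*u)
1/(U(-101) + y(-253, 185)) = 1/((-145 + (-101)² - 49*(-101)) + (5 - 1*(-253) - 1*(-253)*185)) = 1/((-145 + 10201 + 4949) + (5 + 253 + 46805)) = 1/(15005 + 47063) = 1/62068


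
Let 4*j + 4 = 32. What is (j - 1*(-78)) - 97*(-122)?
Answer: 11919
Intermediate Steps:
j = 7 (j = -1 + (¼)*32 = -1 + 8 = 7)
(j - 1*(-78)) - 97*(-122) = (7 - 1*(-78)) - 97*(-122) = (7 + 78) + 11834 = 85 + 11834 = 11919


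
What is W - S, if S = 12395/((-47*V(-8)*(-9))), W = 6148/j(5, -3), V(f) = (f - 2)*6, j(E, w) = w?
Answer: -10399937/5076 ≈ -2048.8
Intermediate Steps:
V(f) = -12 + 6*f (V(f) = (-2 + f)*6 = -12 + 6*f)
W = -6148/3 (W = 6148/(-3) = -1/3*6148 = -6148/3 ≈ -2049.3)
S = -2479/5076 (S = 12395/((-47*(-12 + 6*(-8))*(-9))) = 12395/((-47*(-12 - 48)*(-9))) = 12395/((-47*(-60)*(-9))) = 12395/((2820*(-9))) = 12395/(-25380) = 12395*(-1/25380) = -2479/5076 ≈ -0.48838)
W - S = -6148/3 - 1*(-2479/5076) = -6148/3 + 2479/5076 = -10399937/5076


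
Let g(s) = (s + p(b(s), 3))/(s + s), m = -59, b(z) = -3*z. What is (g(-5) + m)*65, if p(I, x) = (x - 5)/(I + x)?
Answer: -34216/9 ≈ -3801.8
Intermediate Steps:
p(I, x) = (-5 + x)/(I + x)
g(s) = (s - 2/(3 - 3*s))/(2*s) (g(s) = (s + (-5 + 3)/(-3*s + 3))/(s + s) = (s - 2/(3 - 3*s))/((2*s)) = (s - 2/(3 - 3*s))*(1/(2*s)) = (s - 2/(3 - 3*s))/(2*s))
(g(-5) + m)*65 = ((⅙)*(2 + 3*(-5)*(-1 - 5))/(-5*(-1 - 5)) - 59)*65 = ((⅙)*(-⅕)*(2 + 3*(-5)*(-6))/(-6) - 59)*65 = ((⅙)*(-⅕)*(-⅙)*(2 + 90) - 59)*65 = ((⅙)*(-⅕)*(-⅙)*92 - 59)*65 = (23/45 - 59)*65 = -2632/45*65 = -34216/9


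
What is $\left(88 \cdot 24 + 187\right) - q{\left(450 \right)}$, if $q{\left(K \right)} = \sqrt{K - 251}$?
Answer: $2299 - \sqrt{199} \approx 2284.9$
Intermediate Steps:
$q{\left(K \right)} = \sqrt{-251 + K}$
$\left(88 \cdot 24 + 187\right) - q{\left(450 \right)} = \left(88 \cdot 24 + 187\right) - \sqrt{-251 + 450} = \left(2112 + 187\right) - \sqrt{199} = 2299 - \sqrt{199}$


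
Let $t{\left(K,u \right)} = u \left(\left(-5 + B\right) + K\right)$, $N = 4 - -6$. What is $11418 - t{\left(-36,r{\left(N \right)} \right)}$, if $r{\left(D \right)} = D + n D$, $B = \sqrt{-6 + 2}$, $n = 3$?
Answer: $13058 - 80 i \approx 13058.0 - 80.0 i$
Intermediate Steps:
$B = 2 i$ ($B = \sqrt{-4} = 2 i \approx 2.0 i$)
$N = 10$ ($N = 4 + 6 = 10$)
$r{\left(D \right)} = 4 D$ ($r{\left(D \right)} = D + 3 D = 4 D$)
$t{\left(K,u \right)} = u \left(-5 + K + 2 i\right)$ ($t{\left(K,u \right)} = u \left(\left(-5 + 2 i\right) + K\right) = u \left(-5 + K + 2 i\right)$)
$11418 - t{\left(-36,r{\left(N \right)} \right)} = 11418 - 4 \cdot 10 \left(-5 - 36 + 2 i\right) = 11418 - 40 \left(-41 + 2 i\right) = 11418 - \left(-1640 + 80 i\right) = 11418 + \left(1640 - 80 i\right) = 13058 - 80 i$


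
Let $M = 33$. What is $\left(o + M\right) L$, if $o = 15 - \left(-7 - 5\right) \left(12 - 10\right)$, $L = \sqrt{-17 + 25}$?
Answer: $144 \sqrt{2} \approx 203.65$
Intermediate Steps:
$L = 2 \sqrt{2}$ ($L = \sqrt{8} = 2 \sqrt{2} \approx 2.8284$)
$o = 39$ ($o = 15 - \left(-12\right) 2 = 15 - -24 = 15 + 24 = 39$)
$\left(o + M\right) L = \left(39 + 33\right) 2 \sqrt{2} = 72 \cdot 2 \sqrt{2} = 144 \sqrt{2}$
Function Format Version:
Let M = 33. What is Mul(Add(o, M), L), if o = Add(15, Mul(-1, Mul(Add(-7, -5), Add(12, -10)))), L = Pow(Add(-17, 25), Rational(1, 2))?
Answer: Mul(144, Pow(2, Rational(1, 2))) ≈ 203.65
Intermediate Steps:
L = Mul(2, Pow(2, Rational(1, 2))) (L = Pow(8, Rational(1, 2)) = Mul(2, Pow(2, Rational(1, 2))) ≈ 2.8284)
o = 39 (o = Add(15, Mul(-1, Mul(-12, 2))) = Add(15, Mul(-1, -24)) = Add(15, 24) = 39)
Mul(Add(o, M), L) = Mul(Add(39, 33), Mul(2, Pow(2, Rational(1, 2)))) = Mul(72, Mul(2, Pow(2, Rational(1, 2)))) = Mul(144, Pow(2, Rational(1, 2)))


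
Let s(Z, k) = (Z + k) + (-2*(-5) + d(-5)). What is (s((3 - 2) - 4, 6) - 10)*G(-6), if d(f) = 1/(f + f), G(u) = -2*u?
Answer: 174/5 ≈ 34.800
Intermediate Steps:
d(f) = 1/(2*f)
s(Z, k) = 99/10 + Z + k (s(Z, k) = (Z + k) + (-2*(-5) + (½)/(-5)) = (Z + k) + (10 + (½)*(-⅕)) = (Z + k) + (10 - ⅒) = (Z + k) + 99/10 = 99/10 + Z + k)
(s((3 - 2) - 4, 6) - 10)*G(-6) = ((99/10 + ((3 - 2) - 4) + 6) - 10)*(-2*(-6)) = ((99/10 + (1 - 4) + 6) - 10)*12 = ((99/10 - 3 + 6) - 10)*12 = (129/10 - 10)*12 = (29/10)*12 = 174/5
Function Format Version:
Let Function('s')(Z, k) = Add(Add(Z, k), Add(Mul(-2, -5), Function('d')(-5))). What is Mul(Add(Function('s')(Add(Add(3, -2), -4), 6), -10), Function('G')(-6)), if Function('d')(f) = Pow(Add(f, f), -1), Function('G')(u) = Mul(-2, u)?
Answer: Rational(174, 5) ≈ 34.800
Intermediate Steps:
Function('d')(f) = Mul(Rational(1, 2), Pow(f, -1)) (Function('d')(f) = Pow(Mul(2, f), -1) = Mul(Rational(1, 2), Pow(f, -1)))
Function('s')(Z, k) = Add(Rational(99, 10), Z, k) (Function('s')(Z, k) = Add(Add(Z, k), Add(Mul(-2, -5), Mul(Rational(1, 2), Pow(-5, -1)))) = Add(Add(Z, k), Add(10, Mul(Rational(1, 2), Rational(-1, 5)))) = Add(Add(Z, k), Add(10, Rational(-1, 10))) = Add(Add(Z, k), Rational(99, 10)) = Add(Rational(99, 10), Z, k))
Mul(Add(Function('s')(Add(Add(3, -2), -4), 6), -10), Function('G')(-6)) = Mul(Add(Add(Rational(99, 10), Add(Add(3, -2), -4), 6), -10), Mul(-2, -6)) = Mul(Add(Add(Rational(99, 10), Add(1, -4), 6), -10), 12) = Mul(Add(Add(Rational(99, 10), -3, 6), -10), 12) = Mul(Add(Rational(129, 10), -10), 12) = Mul(Rational(29, 10), 12) = Rational(174, 5)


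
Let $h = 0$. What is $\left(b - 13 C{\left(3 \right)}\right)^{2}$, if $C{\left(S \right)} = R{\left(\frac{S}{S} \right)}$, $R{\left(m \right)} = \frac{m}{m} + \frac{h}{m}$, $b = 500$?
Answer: $237169$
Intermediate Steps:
$R{\left(m \right)} = 1$ ($R{\left(m \right)} = \frac{m}{m} + \frac{0}{m} = 1 + 0 = 1$)
$C{\left(S \right)} = 1$
$\left(b - 13 C{\left(3 \right)}\right)^{2} = \left(500 - 13\right)^{2} = 487^{2} = 237169$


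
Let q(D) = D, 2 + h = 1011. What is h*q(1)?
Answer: 1009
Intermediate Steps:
h = 1009 (h = -2 + 1011 = 1009)
h*q(1) = 1009*1 = 1009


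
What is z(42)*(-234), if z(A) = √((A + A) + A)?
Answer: -702*√14 ≈ -2626.6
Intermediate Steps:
z(A) = √3*√A (z(A) = √(2*A + A) = √(3*A) = √3*√A)
z(42)*(-234) = (√3*√42)*(-234) = (3*√14)*(-234) = -702*√14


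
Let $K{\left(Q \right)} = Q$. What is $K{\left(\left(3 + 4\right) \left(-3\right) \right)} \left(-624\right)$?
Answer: $13104$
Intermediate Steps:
$K{\left(\left(3 + 4\right) \left(-3\right) \right)} \left(-624\right) = \left(3 + 4\right) \left(-3\right) \left(-624\right) = 7 \left(-3\right) \left(-624\right) = \left(-21\right) \left(-624\right) = 13104$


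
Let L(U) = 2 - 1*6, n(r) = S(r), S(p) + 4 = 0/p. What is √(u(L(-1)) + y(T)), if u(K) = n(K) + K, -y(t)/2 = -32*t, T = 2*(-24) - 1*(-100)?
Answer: 2*√830 ≈ 57.619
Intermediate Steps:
S(p) = -4 (S(p) = -4 + 0/p = -4 + 0 = -4)
n(r) = -4
T = 52 (T = -48 + 100 = 52)
y(t) = 64*t (y(t) = -(-64)*t = 64*t)
L(U) = -4 (L(U) = 2 - 6 = -4)
u(K) = -4 + K
√(u(L(-1)) + y(T)) = √((-4 - 4) + 64*52) = √(-8 + 3328) = √3320 = 2*√830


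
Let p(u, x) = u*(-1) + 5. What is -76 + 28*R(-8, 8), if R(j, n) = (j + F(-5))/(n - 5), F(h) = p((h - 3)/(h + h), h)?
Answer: -1672/15 ≈ -111.47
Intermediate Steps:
p(u, x) = 5 - u (p(u, x) = -u + 5 = 5 - u)
F(h) = 5 - (-3 + h)/(2*h) (F(h) = 5 - (h - 3)/(h + h) = 5 - (-3 + h)/(2*h))
R(j, n) = (21/5 + j)/(-5 + n) (R(j, n) = (j + (3/2)*(1 + 3*(-5))/(-5))/(n - 5) = (j + (3/2)*(-⅕)*(1 - 15))/(-5 + n) = (j + (3/2)*(-⅕)*(-14))/(-5 + n) = (j + 21/5)/(-5 + n) = (21/5 + j)/(-5 + n))
-76 + 28*R(-8, 8) = -76 + 28*((21/5 - 8)/(-5 + 8)) = -76 + 28*(-19/5/3) = -76 + 28*((⅓)*(-19/5)) = -76 + 28*(-19/15) = -76 - 532/15 = -1672/15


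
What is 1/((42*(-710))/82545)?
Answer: -5503/1988 ≈ -2.7681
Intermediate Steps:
1/((42*(-710))/82545) = 1/(-29820*1/82545) = 1/(-1988/5503) = -5503/1988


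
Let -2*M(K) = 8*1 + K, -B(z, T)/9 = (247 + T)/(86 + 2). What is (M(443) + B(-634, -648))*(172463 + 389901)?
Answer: -207499535/2 ≈ -1.0375e+8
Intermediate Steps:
B(z, T) = -2223/88 - 9*T/88 (B(z, T) = -9*(247 + T)/(86 + 2) = -9*(247 + T)/88 = -9*(247/88 + T/88) = -2223/88 - 9*T/88)
M(K) = -4 - K/2 (M(K) = -(8*1 + K)/2 = -(8 + K)/2 = -4 - K/2)
(M(443) + B(-634, -648))*(172463 + 389901) = ((-4 - 1/2*443) + (-2223/88 - 9/88*(-648)))*(172463 + 389901) = ((-4 - 443/2) + (-2223/88 + 729/11))*562364 = (-451/2 + 3609/88)*562364 = -16235/88*562364 = -207499535/2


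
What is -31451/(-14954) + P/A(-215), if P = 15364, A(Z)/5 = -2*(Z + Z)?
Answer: 91248139/16075550 ≈ 5.6762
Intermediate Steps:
A(Z) = -20*Z (A(Z) = 5*(-2*(Z + Z)) = 5*(-4*Z) = -20*Z)
-31451/(-14954) + P/A(-215) = -31451/(-14954) + 15364/((-20*(-215))) = -31451*(-1/14954) + 15364/4300 = 31451/14954 + 15364*(1/4300) = 31451/14954 + 3841/1075 = 91248139/16075550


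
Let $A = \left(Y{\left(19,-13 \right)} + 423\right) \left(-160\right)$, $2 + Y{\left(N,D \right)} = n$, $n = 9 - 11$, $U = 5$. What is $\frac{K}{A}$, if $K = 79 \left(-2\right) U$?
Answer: $\frac{79}{6704} \approx 0.011784$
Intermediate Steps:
$n = -2$ ($n = 9 - 11 = -2$)
$Y{\left(N,D \right)} = -4$ ($Y{\left(N,D \right)} = -2 - 2 = -4$)
$A = -67040$ ($A = \left(-4 + 423\right) \left(-160\right) = 419 \left(-160\right) = -67040$)
$K = -790$ ($K = 79 \left(-2\right) 5 = \left(-158\right) 5 = -790$)
$\frac{K}{A} = - \frac{790}{-67040} = \left(-790\right) \left(- \frac{1}{67040}\right) = \frac{79}{6704}$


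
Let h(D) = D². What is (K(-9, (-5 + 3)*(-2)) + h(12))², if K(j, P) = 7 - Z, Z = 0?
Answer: 22801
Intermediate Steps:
K(j, P) = 7 (K(j, P) = 7 - 1*0 = 7 + 0 = 7)
(K(-9, (-5 + 3)*(-2)) + h(12))² = (7 + 12²)² = (7 + 144)² = 151² = 22801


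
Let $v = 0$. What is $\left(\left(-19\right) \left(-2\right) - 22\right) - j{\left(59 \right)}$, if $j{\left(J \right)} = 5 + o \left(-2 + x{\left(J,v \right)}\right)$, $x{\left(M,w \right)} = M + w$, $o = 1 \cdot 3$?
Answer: $-160$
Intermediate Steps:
$o = 3$
$j{\left(J \right)} = -1 + 3 J$ ($j{\left(J \right)} = 5 + 3 \left(-2 + \left(J + 0\right)\right) = 5 + 3 \left(-2 + J\right) = 5 + \left(-6 + 3 J\right) = -1 + 3 J$)
$\left(\left(-19\right) \left(-2\right) - 22\right) - j{\left(59 \right)} = \left(\left(-19\right) \left(-2\right) - 22\right) - \left(-1 + 3 \cdot 59\right) = \left(38 - 22\right) - \left(-1 + 177\right) = 16 - 176 = -160$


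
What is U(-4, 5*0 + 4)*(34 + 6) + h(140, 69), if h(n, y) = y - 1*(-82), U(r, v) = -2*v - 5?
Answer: -369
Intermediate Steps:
U(r, v) = -5 - 2*v
h(n, y) = 82 + y (h(n, y) = y + 82 = 82 + y)
U(-4, 5*0 + 4)*(34 + 6) + h(140, 69) = (-5 - 2*(5*0 + 4))*(34 + 6) + (82 + 69) = (-5 - 2*(0 + 4))*40 + 151 = (-5 - 2*4)*40 + 151 = (-5 - 8)*40 + 151 = -13*40 + 151 = -520 + 151 = -369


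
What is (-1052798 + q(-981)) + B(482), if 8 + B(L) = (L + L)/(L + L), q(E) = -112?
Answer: -1052917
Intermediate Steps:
B(L) = -7 (B(L) = -8 + (L + L)/(L + L) = -8 + (2*L)/((2*L)) = -8 + (2*L)*(1/(2*L)) = -8 + 1 = -7)
(-1052798 + q(-981)) + B(482) = (-1052798 - 112) - 7 = -1052910 - 7 = -1052917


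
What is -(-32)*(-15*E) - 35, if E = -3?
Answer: 1405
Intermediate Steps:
-(-32)*(-15*E) - 35 = -(-32)*(-15*(-3)) - 35 = -(-32)*45 - 35 = -32*(-45) - 35 = 1440 - 35 = 1405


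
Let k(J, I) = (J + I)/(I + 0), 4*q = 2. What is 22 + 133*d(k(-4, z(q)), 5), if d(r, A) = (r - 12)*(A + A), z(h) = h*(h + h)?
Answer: -25248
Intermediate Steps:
q = ½ (q = (¼)*2 = ½ ≈ 0.50000)
z(h) = 2*h² (z(h) = h*(2*h) = 2*h²)
k(J, I) = (I + J)/I
d(r, A) = 2*A*(-12 + r) (d(r, A) = (-12 + r)*(2*A) = 2*A*(-12 + r))
22 + 133*d(k(-4, z(q)), 5) = 22 + 133*(2*5*(-12 + (2*(½)² - 4)/((2*(½)²)))) = 22 + 133*(2*5*(-12 + (2*(¼) - 4)/((2*(¼))))) = 22 + 133*(2*5*(-12 + (½ - 4)/(½))) = 22 + 133*(2*5*(-12 + 2*(-7/2))) = 22 + 133*(2*5*(-12 - 7)) = 22 + 133*(2*5*(-19)) = 22 + 133*(-190) = 22 - 25270 = -25248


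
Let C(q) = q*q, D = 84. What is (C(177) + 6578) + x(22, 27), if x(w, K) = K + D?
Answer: 38018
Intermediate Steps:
C(q) = q²
x(w, K) = 84 + K (x(w, K) = K + 84 = 84 + K)
(C(177) + 6578) + x(22, 27) = (177² + 6578) + (84 + 27) = (31329 + 6578) + 111 = 37907 + 111 = 38018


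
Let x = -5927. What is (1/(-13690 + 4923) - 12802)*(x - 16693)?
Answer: 2538758753700/8767 ≈ 2.8958e+8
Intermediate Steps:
(1/(-13690 + 4923) - 12802)*(x - 16693) = (1/(-13690 + 4923) - 12802)*(-5927 - 16693) = (1/(-8767) - 12802)*(-22620) = (-1/8767 - 12802)*(-22620) = -112235135/8767*(-22620) = 2538758753700/8767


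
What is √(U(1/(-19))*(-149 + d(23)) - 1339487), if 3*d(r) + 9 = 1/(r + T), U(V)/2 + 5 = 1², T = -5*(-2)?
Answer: I*√1457377207/33 ≈ 1156.8*I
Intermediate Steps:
T = 10
U(V) = -8 (U(V) = -10 + 2*1² = -10 + 2*1 = -10 + 2 = -8)
d(r) = -3 + 1/(3*(10 + r)) (d(r) = -3 + 1/(3*(r + 10)) = -3 + 1/(3*(10 + r)))
√(U(1/(-19))*(-149 + d(23)) - 1339487) = √(-8*(-149 + (-89 - 9*23)/(3*(10 + 23))) - 1339487) = √(-8*(-149 + (⅓)*(-89 - 207)/33) - 1339487) = √(-8*(-149 + (⅓)*(1/33)*(-296)) - 1339487) = √(-8*(-149 - 296/99) - 1339487) = √(-8*(-15047/99) - 1339487) = √(120376/99 - 1339487) = √(-132488837/99) = I*√1457377207/33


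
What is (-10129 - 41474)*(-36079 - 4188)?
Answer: 2077898001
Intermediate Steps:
(-10129 - 41474)*(-36079 - 4188) = -51603*(-40267) = 2077898001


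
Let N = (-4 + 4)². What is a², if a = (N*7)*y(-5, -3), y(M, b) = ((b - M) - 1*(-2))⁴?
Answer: 0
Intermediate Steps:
y(M, b) = (2 + b - M)⁴ (y(M, b) = ((b - M) + 2)⁴ = (2 + b - M)⁴)
N = 0 (N = 0² = 0)
a = 0 (a = (0*7)*(2 - 3 - 1*(-5))⁴ = 0*(2 - 3 + 5)⁴ = 0*4⁴ = 0*256 = 0)
a² = 0² = 0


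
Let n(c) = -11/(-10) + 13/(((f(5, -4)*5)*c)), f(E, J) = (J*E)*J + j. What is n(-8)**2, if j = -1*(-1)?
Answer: 12609601/10497600 ≈ 1.2012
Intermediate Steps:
j = 1
f(E, J) = 1 + E*J**2 (f(E, J) = (J*E)*J + 1 = (E*J)*J + 1 = E*J**2 + 1 = 1 + E*J**2)
n(c) = 11/10 + 13/(405*c) (n(c) = -11/(-10) + 13/((((1 + 5*(-4)**2)*5)*c)) = -11*(-1/10) + 13/((((1 + 5*16)*5)*c)) = 11/10 + 13/((((1 + 80)*5)*c)) = 11/10 + 13/(((81*5)*c)) = 11/10 + 13/((405*c)) = 11/10 + 13*(1/(405*c)) = 11/10 + 13/(405*c))
n(-8)**2 = ((1/810)*(26 + 891*(-8))/(-8))**2 = ((1/810)*(-1/8)*(26 - 7128))**2 = ((1/810)*(-1/8)*(-7102))**2 = (3551/3240)**2 = 12609601/10497600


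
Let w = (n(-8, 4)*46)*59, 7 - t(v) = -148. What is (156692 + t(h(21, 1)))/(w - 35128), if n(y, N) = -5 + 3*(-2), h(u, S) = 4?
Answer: -156847/64982 ≈ -2.4137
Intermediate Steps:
t(v) = 155 (t(v) = 7 - 1*(-148) = 7 + 148 = 155)
n(y, N) = -11 (n(y, N) = -5 - 6 = -11)
w = -29854 (w = -11*46*59 = -506*59 = -29854)
(156692 + t(h(21, 1)))/(w - 35128) = (156692 + 155)/(-29854 - 35128) = 156847/(-64982) = 156847*(-1/64982) = -156847/64982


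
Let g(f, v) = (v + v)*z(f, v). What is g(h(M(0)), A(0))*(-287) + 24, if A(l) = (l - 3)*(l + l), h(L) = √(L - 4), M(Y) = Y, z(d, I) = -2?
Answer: 24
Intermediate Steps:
h(L) = √(-4 + L)
A(l) = 2*l*(-3 + l) (A(l) = (-3 + l)*(2*l) = 2*l*(-3 + l))
g(f, v) = -4*v (g(f, v) = (v + v)*(-2) = (2*v)*(-2) = -4*v)
g(h(M(0)), A(0))*(-287) + 24 = -8*0*(-3 + 0)*(-287) + 24 = -8*0*(-3)*(-287) + 24 = -4*0*(-287) + 24 = 0*(-287) + 24 = 0 + 24 = 24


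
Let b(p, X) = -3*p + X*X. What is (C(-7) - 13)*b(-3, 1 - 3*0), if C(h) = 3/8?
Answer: -505/4 ≈ -126.25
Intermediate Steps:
C(h) = 3/8 (C(h) = 3*(1/8) = 3/8)
b(p, X) = X**2 - 3*p (b(p, X) = -3*p + X**2 = X**2 - 3*p)
(C(-7) - 13)*b(-3, 1 - 3*0) = (3/8 - 13)*((1 - 3*0)**2 - 3*(-3)) = -101*((1 + 0)**2 + 9)/8 = -101*(1**2 + 9)/8 = -101*(1 + 9)/8 = -101/8*10 = -505/4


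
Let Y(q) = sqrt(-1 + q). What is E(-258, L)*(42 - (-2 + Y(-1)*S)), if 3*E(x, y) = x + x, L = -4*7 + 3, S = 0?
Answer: -7568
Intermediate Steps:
L = -25 (L = -28 + 3 = -25)
E(x, y) = 2*x/3 (E(x, y) = (x + x)/3 = (2*x)/3 = 2*x/3)
E(-258, L)*(42 - (-2 + Y(-1)*S)) = ((2/3)*(-258))*(42 - (-2 + sqrt(-1 - 1)*0)) = -172*(42 - (-2 + sqrt(-2)*0)) = -172*(42 - (-2 + (I*sqrt(2))*0)) = -172*(42 - (-2 + 0)) = -172*(42 - 1*(-2)) = -172*(42 + 2) = -172*44 = -7568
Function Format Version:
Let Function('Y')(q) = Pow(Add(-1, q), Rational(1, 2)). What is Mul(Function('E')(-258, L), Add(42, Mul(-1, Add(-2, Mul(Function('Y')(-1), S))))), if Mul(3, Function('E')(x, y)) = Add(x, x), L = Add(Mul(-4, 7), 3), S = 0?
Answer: -7568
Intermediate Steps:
L = -25 (L = Add(-28, 3) = -25)
Function('E')(x, y) = Mul(Rational(2, 3), x) (Function('E')(x, y) = Mul(Rational(1, 3), Add(x, x)) = Mul(Rational(1, 3), Mul(2, x)) = Mul(Rational(2, 3), x))
Mul(Function('E')(-258, L), Add(42, Mul(-1, Add(-2, Mul(Function('Y')(-1), S))))) = Mul(Mul(Rational(2, 3), -258), Add(42, Mul(-1, Add(-2, Mul(Pow(Add(-1, -1), Rational(1, 2)), 0))))) = Mul(-172, Add(42, Mul(-1, Add(-2, Mul(Pow(-2, Rational(1, 2)), 0))))) = Mul(-172, Add(42, Mul(-1, Add(-2, Mul(Mul(I, Pow(2, Rational(1, 2))), 0))))) = Mul(-172, Add(42, Mul(-1, Add(-2, 0)))) = Mul(-172, Add(42, Mul(-1, -2))) = Mul(-172, Add(42, 2)) = Mul(-172, 44) = -7568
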